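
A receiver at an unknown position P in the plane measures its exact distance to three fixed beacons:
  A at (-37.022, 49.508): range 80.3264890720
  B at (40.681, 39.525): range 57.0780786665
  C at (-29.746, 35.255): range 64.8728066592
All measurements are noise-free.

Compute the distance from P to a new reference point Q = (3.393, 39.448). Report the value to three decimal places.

52.334

eq1: (x + 37.022)² + (y − 49.508)² = 80.3264890720²
eq2: (x − 40.681)² + (y − 39.525)² = 57.0780786665²
eq3: (x + 29.746)² + (y − 35.255)² = 64.8728066592²
eq1−eq3, eq1−eq2 (x²,y² cancel):
  14.552·x − 28.506·y = 549.932796
  155.406·x − 19.966·y = 2589.936620
det = 14.552·-19.966 − -28.506·155.406 = 4139.458204
x = (549.932796·-19.966 − -28.506·2589.936620) / 4139.458204 = 15.182851
y = (14.552·2589.936620 − 549.932796·155.406) / 4139.458204 = -11.541148
|P − Q| = √((15.182851 − 3.393)² + (-11.541148 − 39.448)²) = 52.334441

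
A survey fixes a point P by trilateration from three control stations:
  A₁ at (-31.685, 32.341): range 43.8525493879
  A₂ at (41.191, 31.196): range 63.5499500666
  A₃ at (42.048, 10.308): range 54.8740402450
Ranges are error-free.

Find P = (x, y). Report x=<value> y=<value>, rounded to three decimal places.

x=-10.355 y=-5.974

eq1: (x + 31.685)² + (y − 32.341)² = 43.8525493879²
eq2: (x − 41.191)² + (y − 31.196)² = 63.5499500666²
eq3: (x − 42.048)² + (y − 10.308)² = 54.8740402450²
eq1−eq3, eq1−eq2 (x²,y² cancel):
  147.466·x − 44.066·y = -1263.704543
  145.752·x − 2.290·y = -1495.540675
det = 147.466·-2.290 − -44.066·145.752 = 6085.010492
x = (-1263.704543·-2.290 − -44.066·-1495.540675) / 6085.010492 = -10.354725
y = (147.466·-1495.540675 − -1263.704543·145.752) / 6085.010492 = -5.974342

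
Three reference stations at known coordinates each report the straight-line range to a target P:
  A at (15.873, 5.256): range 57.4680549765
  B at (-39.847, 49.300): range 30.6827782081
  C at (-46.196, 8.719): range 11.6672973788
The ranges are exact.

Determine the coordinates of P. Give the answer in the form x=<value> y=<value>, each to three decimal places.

x=-40.020 y=18.618

eq1: (x − 15.873)² + (y − 5.256)² = 57.4680549765²
eq2: (x + 39.847)² + (y − 49.300)² = 30.6827782081²
eq3: (x + 46.196)² + (y − 8.719)² = 11.6672973788²
eq1−eq2, eq1−eq3 (x²,y² cancel):
  -111.440·x + 88.088·y = 6099.840208
  -124.138·x + 6.926·y = 5096.965227
det = -111.440·6.926 − 88.088·-124.138 = 10163.234704
x = (6099.840208·6.926 − 88.088·5096.965227) / 10163.234704 = -40.020131
y = (-111.440·5096.965227 − 6099.840208·-124.138) / 10163.234704 = 18.617710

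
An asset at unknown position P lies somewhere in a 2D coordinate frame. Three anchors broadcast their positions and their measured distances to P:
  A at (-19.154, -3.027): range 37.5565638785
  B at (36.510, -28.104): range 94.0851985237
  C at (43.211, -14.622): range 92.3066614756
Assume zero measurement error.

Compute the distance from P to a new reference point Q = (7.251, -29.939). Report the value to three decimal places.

eq1: (x + 19.154)² + (y + 3.027)² = 37.5565638785²
eq2: (x − 36.510)² + (y + 28.104)² = 94.0851985237²
eq3: (x − 43.211)² + (y + 14.622)² = 92.3066614756²
eq3−eq1, eq3−eq2 (x²,y² cancel):
  -124.730·x + 23.190·y = 5405.069302
  -13.402·x − 26.964·y = -289.683317
det = -124.730·-26.964 − 23.190·-13.402 = 3674.012100
x = (5405.069302·-26.964 − 23.190·-289.683317) / 3674.012100 = -37.839977
y = (-124.730·-289.683317 − 5405.069302·-13.402) / 3674.012100 = 29.551056
|P − Q| = √((-37.839977 − 7.251)² + (29.551056 − -29.939)²) = 74.647592

74.648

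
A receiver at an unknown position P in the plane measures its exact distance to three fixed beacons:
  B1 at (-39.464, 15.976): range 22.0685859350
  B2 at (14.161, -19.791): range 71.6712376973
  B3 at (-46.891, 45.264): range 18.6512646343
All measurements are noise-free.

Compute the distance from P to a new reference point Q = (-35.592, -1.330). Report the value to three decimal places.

eq1: (x + 39.464)² + (y − 15.976)² = 22.0685859350²
eq2: (x − 14.161)² + (y + 19.791)² = 71.6712376973²
eq3: (x + 46.891)² + (y − 45.264)² = 18.6512646343²
eq1−eq3, eq1−eq2 (x²,y² cancel):
  -14.854·x + 58.576·y = 2574.108518
  107.250·x − 71.534·y = -5870.166098
det = -14.854·-71.534 − 58.576·107.250 = -5219.709964
x = (2574.108518·-71.534 − 58.576·-5870.166098) / -5219.709964 = -30.598361
y = (-14.854·-5870.166098 − 2574.108518·107.250) / -5219.709964 = 36.185476
|P − Q| = √((-30.598361 − -35.592)² + (36.185476 − -1.330)²) = 37.846366

37.846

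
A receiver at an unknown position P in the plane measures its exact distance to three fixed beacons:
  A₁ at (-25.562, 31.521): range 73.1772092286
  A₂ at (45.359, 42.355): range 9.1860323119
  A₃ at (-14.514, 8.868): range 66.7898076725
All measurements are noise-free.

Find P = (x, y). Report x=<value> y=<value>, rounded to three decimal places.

eq1: (x + 25.562)² + (y − 31.521)² = 73.1772092286²
eq2: (x − 45.359)² + (y − 42.355)² = 9.1860323119²
eq3: (x + 14.514)² + (y − 8.868)² = 66.7898076725²
eq3−eq2, eq3−eq1 (x²,y² cancel):
  119.746·x + 66.974·y = 7938.582505
  -22.096·x + 45.306·y = 463.666123
det = 119.746·45.306 − 66.974·-22.096 = 6905.069780
x = (7938.582505·45.306 − 66.974·463.666123) / 6905.069780 = 47.589938
y = (119.746·463.666123 − 7938.582505·-22.096) / 6905.069780 = 33.443990

x=47.590 y=33.444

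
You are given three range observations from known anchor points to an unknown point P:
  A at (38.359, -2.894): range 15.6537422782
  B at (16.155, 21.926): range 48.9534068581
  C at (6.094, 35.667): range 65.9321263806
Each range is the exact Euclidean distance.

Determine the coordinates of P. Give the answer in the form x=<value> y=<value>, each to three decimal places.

eq1: (x − 38.359)² + (y + 2.894)² = 15.6537422782²
eq2: (x − 16.155)² + (y − 21.926)² = 48.9534068581²
eq3: (x − 6.094)² + (y − 35.667)² = 65.9321263806²
eq1−eq2, eq1−eq3 (x²,y² cancel):
  -44.408·x + 49.640·y = -2889.451012
  -64.530·x + 77.122·y = -4272.522034
det = -44.408·77.122 − 49.640·-64.530 = -221.564576
x = (-2889.451012·77.122 − 49.640·-4272.522034) / -221.564576 = 48.528729
y = (-44.408·-4272.522034 − -2889.451012·-64.530) / -221.564576 = -14.794263

x=48.529 y=-14.794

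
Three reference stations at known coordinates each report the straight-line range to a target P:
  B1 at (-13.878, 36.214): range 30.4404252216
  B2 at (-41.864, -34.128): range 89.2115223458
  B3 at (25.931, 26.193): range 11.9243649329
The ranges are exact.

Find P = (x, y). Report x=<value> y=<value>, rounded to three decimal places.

x=16.432 y=33.402

eq1: (x + 13.878)² + (y − 36.214)² = 30.4404252216²
eq2: (x + 41.864)² + (y + 34.128)² = 89.2115223458²
eq3: (x − 25.931)² + (y − 26.193)² = 11.9243649329²
eq2−eq1, eq2−eq3 (x²,y² cancel):
  55.972·x + 140.684·y = 5618.814032
  135.590·x + 120.642·y = 6257.680370
det = 55.972·120.642 − 140.684·135.590 = -12322.769536
x = (5618.814032·120.642 − 140.684·6257.680370) / -12322.769536 = 16.432227
y = (55.972·6257.680370 − 5618.814032·135.590) / -12322.769536 = 33.401591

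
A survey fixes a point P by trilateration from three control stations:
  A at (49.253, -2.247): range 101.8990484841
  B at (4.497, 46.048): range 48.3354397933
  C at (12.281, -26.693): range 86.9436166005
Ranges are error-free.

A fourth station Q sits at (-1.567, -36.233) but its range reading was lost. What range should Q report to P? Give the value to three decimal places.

87.012

eq1: (x − 49.253)² + (y + 2.247)² = 101.8990484841²
eq2: (x − 4.497)² + (y − 46.048)² = 48.3354397933²
eq3: (x − 12.281)² + (y + 26.693)² = 86.9436166005²
eq3−eq2, eq3−eq1 (x²,y² cancel):
  -15.568·x + 145.482·y = 6500.179831
  73.944·x + 48.892·y = -1256.655806
det = -15.568·48.892 − 145.482·73.944 = -11518.671664
x = (6500.179831·48.892 − 145.482·-1256.655806) / -11518.671664 = -43.462268
y = (-15.568·-1256.655806 − 6500.179831·73.944) / -11518.671664 = 40.029414
|P − Q| = √((-43.462268 − -1.567)² + (40.029414 − -36.233)²) = 87.012466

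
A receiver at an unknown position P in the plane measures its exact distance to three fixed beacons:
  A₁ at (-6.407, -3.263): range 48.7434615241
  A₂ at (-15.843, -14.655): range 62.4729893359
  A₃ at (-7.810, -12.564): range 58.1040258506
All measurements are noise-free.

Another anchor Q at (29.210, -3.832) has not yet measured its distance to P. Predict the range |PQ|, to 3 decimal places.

53.054

eq1: (x + 6.407)² + (y + 3.263)² = 48.7434615241²
eq2: (x + 15.843)² + (y + 14.655)² = 62.4729893359²
eq3: (x + 7.810)² + (y + 12.564)² = 58.1040258506²
eq2−eq3, eq2−eq1 (x²,y² cancel):
  16.066·x + 4.182·y = 279.877099
  18.872·x + 22.784·y = 1112.876499
det = 16.066·22.784 − 4.182·18.872 = 287.125040
x = (279.877099·22.784 − 4.182·1112.876499) / 287.125040 = 5.999722
y = (16.066·1112.876499 − 279.877099·18.872) / 287.125040 = 43.875077
|P − Q| = √((5.999722 − 29.210)² + (43.875077 − -3.832)²) = 53.053579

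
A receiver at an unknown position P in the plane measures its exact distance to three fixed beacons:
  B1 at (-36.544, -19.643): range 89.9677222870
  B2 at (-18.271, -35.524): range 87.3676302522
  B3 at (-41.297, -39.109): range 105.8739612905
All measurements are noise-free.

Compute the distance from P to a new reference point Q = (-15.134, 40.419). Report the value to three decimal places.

eq1: (x + 36.544)² + (y + 19.643)² = 89.9677222870²
eq2: (x + 18.271)² + (y + 35.524)² = 87.3676302522²
eq3: (x + 41.297)² + (y + 39.109)² = 105.8739612905²
eq2−eq1, eq2−eq3 (x²,y² cancel):
  -36.546·x + 31.762·y = -335.560870
  -46.052·x − 7.170·y = -1937.020790
det = -36.546·-7.170 − 31.762·-46.052 = 1724.738444
x = (-335.560870·-7.170 − 31.762·-1937.020790) / 1724.738444 = 37.066273
y = (-36.546·-1937.020790 − -335.560870·-46.052) / 1724.738444 = 32.084350
|P − Q| = √((37.066273 − -15.134)² + (32.084350 − 40.419)²) = 52.861469

52.861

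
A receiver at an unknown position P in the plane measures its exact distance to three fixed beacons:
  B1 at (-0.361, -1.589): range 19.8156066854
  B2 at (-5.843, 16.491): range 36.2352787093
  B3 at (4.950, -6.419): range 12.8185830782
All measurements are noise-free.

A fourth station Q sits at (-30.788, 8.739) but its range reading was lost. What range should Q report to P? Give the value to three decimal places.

eq1: (x + 0.361)² + (y + 1.589)² = 19.8156066854²
eq2: (x + 5.843)² + (y − 16.491)² = 36.2352787093²
eq3: (x − 4.950)² + (y + 6.419)² = 12.8185830782²
eq2−eq3, eq2−eq1 (x²,y² cancel):
  21.586·x − 45.820·y = 908.291682
  10.964·x − 36.160·y = 616.898667
det = 21.586·-36.160 − -45.820·10.964 = -278.179280
x = (908.291682·-36.160 − -45.820·616.898667) / -278.179280 = 16.455324
y = (21.586·616.898667 − 908.291682·10.964) / -278.179280 = -12.070865
|P − Q| = √((16.455324 − -30.788)² + (-12.070865 − 8.739)²) = 51.623466

51.623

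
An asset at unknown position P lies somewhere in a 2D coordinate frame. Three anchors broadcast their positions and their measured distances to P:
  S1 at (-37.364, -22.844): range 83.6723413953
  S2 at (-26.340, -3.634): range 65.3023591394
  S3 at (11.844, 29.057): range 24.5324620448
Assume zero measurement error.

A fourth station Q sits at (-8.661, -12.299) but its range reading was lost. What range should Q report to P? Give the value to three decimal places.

eq1: (x + 37.364)² + (y + 22.844)² = 83.6723413953²
eq2: (x + 26.340)² + (y + 3.634)² = 65.3023591394²
eq3: (x − 11.844)² + (y − 29.057)² = 24.5324620448²
eq1−eq2, eq1−eq3 (x²,y² cancel):
  22.048·x + 38.420·y = 1525.747329
  98.416·x + 103.802·y = 5465.891774
det = 22.048·103.802 − 38.420·98.416 = -1492.516224
x = (1525.747329·103.802 − 38.420·5465.891774) / -1492.516224 = 34.588527
y = (22.048·5465.891774 − 1525.747329·98.416) / -1492.516224 = 19.863079
|P − Q| = √((34.588527 − -8.661)² + (19.863079 − -12.299)²) = 53.897318

53.897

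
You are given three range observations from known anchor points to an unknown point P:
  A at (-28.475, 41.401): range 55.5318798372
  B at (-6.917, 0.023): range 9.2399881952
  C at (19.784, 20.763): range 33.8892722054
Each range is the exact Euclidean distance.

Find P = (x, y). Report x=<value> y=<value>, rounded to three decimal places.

eq1: (x + 28.475)² + (y − 41.401)² = 55.5318798372²
eq2: (x + 6.917)² + (y − 0.023)² = 9.2399881952²
eq3: (x − 19.784)² + (y − 20.763)² = 33.8892722054²
eq2−eq3, eq2−eq1 (x²,y² cancel):
  53.402·x + 41.480·y = -288.441982
  -43.116·x + 82.756·y = -521.389288
det = 53.402·82.756 − 41.480·-43.116 = 6207.787592
x = (-288.441982·82.756 − 41.480·-521.389288) / 6207.787592 = -0.361333
y = (53.402·-521.389288 − -288.441982·-43.116) / 6207.787592 = -6.488575

x=-0.361 y=-6.489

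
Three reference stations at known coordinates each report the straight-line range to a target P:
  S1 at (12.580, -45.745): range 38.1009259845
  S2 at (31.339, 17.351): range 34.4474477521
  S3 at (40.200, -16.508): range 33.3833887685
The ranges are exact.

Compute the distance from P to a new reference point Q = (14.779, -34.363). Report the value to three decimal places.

27.306

eq1: (x − 12.580)² + (y + 45.745)² = 38.1009259845²
eq2: (x − 31.339)² + (y − 17.351)² = 34.4474477521²
eq3: (x − 40.200)² + (y + 16.508)² = 33.3833887685²
eq3−eq2, eq3−eq1 (x²,y² cancel):
  -17.722·x + 67.718·y = -677.539953
  -55.240·x − 58.474·y = 25.077446
det = -17.722·-58.474 − 67.718·-55.240 = 4777.018548
x = (-677.539953·-58.474 − 67.718·25.077446) / 4777.018548 = 7.938064
y = (-17.722·25.077446 − -677.539953·-55.240) / 4777.018548 = -7.927901
|P − Q| = √((7.938064 − 14.779)² + (-7.927901 − -34.363)²) = 27.305913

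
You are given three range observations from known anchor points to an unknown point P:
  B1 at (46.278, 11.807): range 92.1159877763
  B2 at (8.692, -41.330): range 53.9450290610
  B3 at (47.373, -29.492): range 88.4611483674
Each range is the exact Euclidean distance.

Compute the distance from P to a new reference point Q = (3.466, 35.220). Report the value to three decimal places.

69.909

eq1: (x − 46.278)² + (y − 11.807)² = 92.1159877763²
eq2: (x − 8.692)² + (y + 41.330)² = 53.9450290610²
eq3: (x − 47.373)² + (y + 29.492)² = 88.4611483674²
eq3−eq2, eq3−eq1 (x²,y² cancel):
  -77.362·x − 23.676·y = 3585.049181
  -2.190·x + 82.598·y = -1492.901094
det = -77.362·82.598 − -23.676·-2.190 = -6441.796916
x = (3585.049181·82.598 − -23.676·-1492.901094) / -6441.796916 = -40.481246
y = (-77.362·-1492.901094 − 3585.049181·-2.190) / -6441.796916 = -19.147619
|P − Q| = √((-40.481246 − 3.466)² + (-19.147619 − 35.220)²) = 69.908500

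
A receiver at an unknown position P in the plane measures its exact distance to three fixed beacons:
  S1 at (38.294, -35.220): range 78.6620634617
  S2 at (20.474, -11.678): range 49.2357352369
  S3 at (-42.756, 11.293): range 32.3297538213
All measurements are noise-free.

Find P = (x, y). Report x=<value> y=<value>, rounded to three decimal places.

x=-13.152 y=24.286

eq1: (x − 38.294)² + (y + 35.220)² = 78.6620634617²
eq2: (x − 20.474)² + (y + 11.678)² = 49.2357352369²
eq3: (x + 42.756)² + (y − 11.293)² = 32.3297538213²
eq1−eq2, eq1−eq3 (x²,y² cancel):
  -35.640·x + 47.084·y = 1612.244128
  -162.100·x + 93.026·y = 4391.235795
det = -35.640·93.026 − 47.084·-162.100 = 4316.869760
x = (1612.244128·93.026 − 47.084·4391.235795) / 4316.869760 = -13.152198
y = (-35.640·4391.235795 − 1612.244128·-162.100) / 4316.869760 = 24.286378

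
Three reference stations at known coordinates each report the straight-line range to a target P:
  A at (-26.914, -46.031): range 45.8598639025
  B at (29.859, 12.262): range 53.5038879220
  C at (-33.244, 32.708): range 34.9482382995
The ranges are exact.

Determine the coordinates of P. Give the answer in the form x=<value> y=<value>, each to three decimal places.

x=-22.120 y=-0.422

eq1: (x + 26.914)² + (y + 46.031)² = 45.8598639025²
eq2: (x − 29.859)² + (y − 12.262)² = 53.5038879220²
eq3: (x + 33.244)² + (y − 32.708)² = 34.9482382995²
eq3−eq1, eq3−eq2 (x²,y² cancel):
  12.660·x − 157.478·y = -213.508200
  126.206·x − 40.892·y = -2774.346938
det = 12.660·-40.892 − -157.478·126.206 = 19356.975748
x = (-213.508200·-40.892 − -157.478·-2774.346938) / 19356.975748 = -22.119562
y = (12.660·-2774.346938 − -213.508200·126.206) / 19356.975748 = -0.422443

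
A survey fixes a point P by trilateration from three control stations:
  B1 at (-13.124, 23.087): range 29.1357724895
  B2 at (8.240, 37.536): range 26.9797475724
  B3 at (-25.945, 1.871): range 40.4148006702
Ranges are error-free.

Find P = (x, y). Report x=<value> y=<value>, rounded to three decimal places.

x=13.412 y=11.057

eq1: (x + 13.124)² + (y − 23.087)² = 29.1357724895²
eq2: (x − 8.240)² + (y − 37.536)² = 26.9797475724²
eq3: (x + 25.945)² + (y − 1.871)² = 40.4148006702²
eq3−eq1, eq3−eq2 (x²,y² cancel):
  25.642·x + 42.432·y = 813.068154
  68.370·x + 71.330·y = 1705.654564
det = 25.642·71.330 − 42.432·68.370 = -1072.031980
x = (813.068154·71.330 − 42.432·1705.654564) / -1072.031980 = 13.412084
y = (25.642·1705.654564 − 813.068154·68.370) / -1072.031980 = 11.056643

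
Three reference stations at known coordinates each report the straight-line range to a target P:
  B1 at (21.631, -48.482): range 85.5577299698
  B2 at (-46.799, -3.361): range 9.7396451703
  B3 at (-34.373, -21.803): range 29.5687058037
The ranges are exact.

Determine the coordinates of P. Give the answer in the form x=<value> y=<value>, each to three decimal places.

eq1: (x − 21.631)² + (y + 48.482)² = 85.5577299698²
eq2: (x + 46.799)² + (y + 3.361)² = 9.7396451703²
eq3: (x + 34.373)² + (y + 21.803)² = 29.5687058037²
eq2−eq3, eq2−eq1 (x²,y² cancel):
  24.852·x − 36.884·y = -1324.016459
  136.860·x − 90.242·y = -6608.302707
det = 24.852·-90.242 − -36.884·136.860 = 2805.250056
x = (-1324.016459·-90.242 − -36.884·-6608.302707) / 2805.250056 = -44.295069
y = (24.852·-6608.302707 − -1324.016459·136.860) / 2805.250056 = 6.051280

x=-44.295 y=6.051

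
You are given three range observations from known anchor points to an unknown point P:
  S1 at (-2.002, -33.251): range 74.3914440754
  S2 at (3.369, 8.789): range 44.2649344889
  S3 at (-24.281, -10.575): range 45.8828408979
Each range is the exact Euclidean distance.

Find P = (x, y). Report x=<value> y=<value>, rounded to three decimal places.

eq1: (x + 2.002)² + (y + 33.251)² = 74.3914440754²
eq2: (x − 3.369)² + (y − 8.789)² = 44.2649344889²
eq3: (x + 24.281)² + (y + 10.575)² = 45.8828408979²
eq3−eq2, eq3−eq1 (x²,y² cancel):
  55.300·x + 38.728·y = -466.950240
  44.558·x − 45.352·y = -3020.612444
det = 55.300·-45.352 − 38.728·44.558 = -4233.607824
x = (-466.950240·-45.352 − 38.728·-3020.612444) / -4233.607824 = -32.633964
y = (55.300·-3020.612444 − -466.950240·44.558) / -4233.607824 = 34.541107

x=-32.634 y=34.541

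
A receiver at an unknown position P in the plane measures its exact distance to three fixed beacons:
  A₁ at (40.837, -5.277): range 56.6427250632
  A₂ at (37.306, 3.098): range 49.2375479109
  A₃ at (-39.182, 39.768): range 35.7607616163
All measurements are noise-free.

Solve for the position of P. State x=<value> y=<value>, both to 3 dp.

x=-5.865 y=26.774

eq1: (x − 40.837)² + (y + 5.277)² = 56.6427250632²
eq2: (x − 37.306)² + (y − 3.098)² = 49.2375479109²
eq3: (x + 39.182)² + (y − 39.768)² = 35.7607616163²
eq2−eq3, eq2−eq1 (x²,y² cancel):
  -152.976·x + 73.340·y = 2860.891761
  7.062·x − 16.750·y = -489.890120
det = -152.976·-16.750 − 73.340·7.062 = 2044.420920
x = (2860.891761·-16.750 − 73.340·-489.890120) / 2044.420920 = -5.865424
y = (-152.976·-489.890120 − 2860.891761·7.062) / 2044.420920 = 26.774239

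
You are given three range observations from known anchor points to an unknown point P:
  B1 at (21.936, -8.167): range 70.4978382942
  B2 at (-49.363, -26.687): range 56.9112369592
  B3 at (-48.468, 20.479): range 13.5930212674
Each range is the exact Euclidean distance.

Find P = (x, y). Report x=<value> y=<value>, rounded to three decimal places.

eq1: (x − 21.936)² + (y + 8.167)² = 70.4978382942²
eq2: (x + 49.363)² + (y + 26.687)² = 56.9112369592²
eq3: (x + 48.468)² + (y − 20.479)² = 13.5930212674²
eq2−eq1, eq2−eq3 (x²,y² cancel):
  142.598·x + 37.040·y = -4332.070065
  1.790·x + 94.332·y = 2673.753392
det = 142.598·94.332 − 37.040·1.790 = 13385.252936
x = (-4332.070065·94.332 − 37.040·2673.753392) / 13385.252936 = -37.928955
y = (142.598·2673.753392 − -4332.070065·1.790) / 13385.252936 = 29.063798

x=-37.929 y=29.064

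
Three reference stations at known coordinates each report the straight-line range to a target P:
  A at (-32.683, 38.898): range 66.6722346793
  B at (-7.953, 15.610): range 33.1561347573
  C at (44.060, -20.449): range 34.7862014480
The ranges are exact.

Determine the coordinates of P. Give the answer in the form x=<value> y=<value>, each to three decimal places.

x=10.298 y=-12.071

eq1: (x + 32.683)² + (y − 38.898)² = 66.6722346793²
eq2: (x + 7.953)² + (y − 15.610)² = 33.1561347573²
eq3: (x − 44.060)² + (y + 20.449)² = 34.7862014480²
eq3−eq2, eq3−eq1 (x²,y² cancel):
  -104.026·x + 72.118·y = -1941.772353
  -153.486·x + 118.694·y = -3013.319374
det = -104.026·118.694 − 72.118·-153.486 = -1278.158696
x = (-1941.772353·118.694 − 72.118·-3013.319374) / -1278.158696 = 10.297752
y = (-104.026·-3013.319374 − -1941.772353·-153.486) / -1278.158696 = -12.071028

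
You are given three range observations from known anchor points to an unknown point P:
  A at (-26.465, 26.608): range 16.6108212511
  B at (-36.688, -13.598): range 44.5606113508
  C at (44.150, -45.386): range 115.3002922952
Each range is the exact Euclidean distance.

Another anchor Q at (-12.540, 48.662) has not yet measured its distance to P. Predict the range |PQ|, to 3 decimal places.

eq1: (x + 26.465)² + (y − 26.608)² = 16.6108212511²
eq2: (x + 36.688)² + (y + 13.598)² = 44.5606113508²
eq3: (x − 44.150)² + (y + 45.386)² = 115.3002922952²
eq3−eq1, eq3−eq2 (x²,y² cancel):
  -141.230·x + 143.988·y = 10417.508414
  -161.676·x + 63.576·y = 8830.312771
det = -141.230·63.576 − 143.988·-161.676 = 14300.565408
x = (10417.508414·63.576 − 143.988·8830.312771) / 14300.565408 = -42.596607
y = (-141.230·8830.312771 − 10417.508414·-161.676) / 14300.565408 = 30.569142
|P − Q| = √((-42.596607 − -12.540)² + (30.569142 − 48.662)²) = 35.082063

35.082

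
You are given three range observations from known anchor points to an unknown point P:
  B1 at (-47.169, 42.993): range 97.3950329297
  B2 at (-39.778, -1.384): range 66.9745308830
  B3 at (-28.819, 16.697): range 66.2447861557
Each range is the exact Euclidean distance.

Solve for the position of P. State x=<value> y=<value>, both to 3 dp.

eq1: (x + 47.169)² + (y − 42.993)² = 97.3950329297²
eq2: (x + 39.778)² + (y + 1.384)² = 66.9745308830²
eq3: (x + 28.819)² + (y − 16.697)² = 66.2447861557²
eq1−eq3, eq1−eq2 (x²,y² cancel):
  36.700·x − 52.592·y = 2133.432707
  14.782·x − 88.754·y = 2511.096782
det = 36.700·-88.754 − -52.592·14.782 = -2479.856856
x = (2133.432707·-88.754 − -52.592·2511.096782) / -2479.856856 = 23.100964
y = (36.700·2511.096782 − 2133.432707·14.782) / -2479.856856 = -24.445302

x=23.101 y=-24.445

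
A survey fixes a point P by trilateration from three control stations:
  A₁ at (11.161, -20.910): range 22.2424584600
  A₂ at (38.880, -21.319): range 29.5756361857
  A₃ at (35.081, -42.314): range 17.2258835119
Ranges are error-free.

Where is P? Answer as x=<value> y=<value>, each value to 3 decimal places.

x=17.856 y=-42.121

eq1: (x − 11.161)² + (y + 20.910)² = 22.2424584600²
eq2: (x − 38.880)² + (y + 21.319)² = 29.5756361857²
eq3: (x − 35.081)² + (y + 42.314)² = 17.2258835119²
eq2−eq3, eq2−eq1 (x²,y² cancel):
  -7.598·x − 41.990·y = 1632.984189
  -55.438·x + 0.818·y = -1024.366843
det = -7.598·0.818 − -41.990·-55.438 = -2334.056784
x = (1632.984189·0.818 − -41.990·-1024.366843) / -2334.056784 = 17.856199
y = (-7.598·-1024.366843 − 1632.984189·-55.438) / -2334.056784 = -42.120876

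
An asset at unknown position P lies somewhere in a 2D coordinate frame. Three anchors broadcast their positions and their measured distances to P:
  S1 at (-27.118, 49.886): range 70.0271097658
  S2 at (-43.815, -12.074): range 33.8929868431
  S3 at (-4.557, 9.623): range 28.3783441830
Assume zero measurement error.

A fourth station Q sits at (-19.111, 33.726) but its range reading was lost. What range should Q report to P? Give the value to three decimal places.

eq1: (x + 27.118)² + (y − 49.886)² = 70.0271097658²
eq2: (x + 43.815)² + (y + 12.074)² = 33.8929868431²
eq3: (x + 4.557)² + (y − 9.623)² = 28.3783441830²
eq2−eq1, eq2−eq3 (x²,y² cancel):
  33.394·x + 123.920·y = -2596.598326
  78.516·x + 43.394·y = -1608.763184
det = 33.394·43.394 − 123.920·78.516 = -8280.603484
x = (-2596.598326·43.394 − 123.920·-1608.763184) / -8280.603484 = -10.467974
y = (33.394·-1608.763184 − -2596.598326·78.516) / -8280.603484 = -18.132915
|P − Q| = √((-10.467974 − -19.111)² + (-18.132915 − 33.726)²) = 52.574223

52.574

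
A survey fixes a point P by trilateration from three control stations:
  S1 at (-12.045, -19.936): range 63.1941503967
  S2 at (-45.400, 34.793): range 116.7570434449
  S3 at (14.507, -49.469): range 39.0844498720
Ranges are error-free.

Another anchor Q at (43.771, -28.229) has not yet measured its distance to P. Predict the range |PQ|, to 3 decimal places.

7.566

eq1: (x + 12.045)² + (y + 19.936)² = 63.1941503967²
eq2: (x + 45.400)² + (y − 34.793)² = 116.7570434449²
eq3: (x − 14.507)² + (y + 49.469)² = 39.0844498720²
eq1−eq2, eq1−eq3 (x²,y² cancel):
  -66.710·x + 109.458·y = -6909.519822
  53.104·x − 59.066·y = 4581.015312
det = -66.710·-59.066 − 109.458·53.104 = -1872.364772
x = (-6909.519822·-59.066 − 109.458·4581.015312) / -1872.364772 = 49.835949
y = (-66.710·4581.015312 − -6909.519822·53.104) / -1872.364772 = -32.751956
|P − Q| = √((49.835949 − 43.771)² + (-32.751956 − -28.229)²) = 7.565761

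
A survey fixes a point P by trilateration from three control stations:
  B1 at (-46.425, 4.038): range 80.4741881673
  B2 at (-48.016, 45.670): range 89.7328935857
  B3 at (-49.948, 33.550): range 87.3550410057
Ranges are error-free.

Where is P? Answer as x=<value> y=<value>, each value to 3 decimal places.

eq1: (x + 46.425)² + (y − 4.038)² = 80.4741881673²
eq2: (x + 48.016)² + (y − 45.670)² = 89.7328935857²
eq3: (x + 49.948)² + (y − 33.550)² = 87.3550410057²
eq2−eq3, eq2−eq1 (x²,y² cancel):
  -3.864·x − 24.240·y = -349.790950
  3.182·x − 83.264·y = -643.801857
det = -3.864·-83.264 − -24.240·3.182 = 398.863776
x = (-349.790950·-83.264 − -24.240·-643.801857) / 398.863776 = 33.894371
y = (-3.864·-643.801857 − -349.790950·3.182) / 398.863776 = 9.027356

x=33.894 y=9.027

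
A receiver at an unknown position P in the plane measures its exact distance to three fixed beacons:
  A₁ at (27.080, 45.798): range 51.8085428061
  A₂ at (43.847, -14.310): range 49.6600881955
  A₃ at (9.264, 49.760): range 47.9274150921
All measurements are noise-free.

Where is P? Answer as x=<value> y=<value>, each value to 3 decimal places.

eq1: (x − 27.080)² + (y − 45.798)² = 51.8085428061²
eq2: (x − 43.847)² + (y + 14.310)² = 49.6600881955²
eq3: (x − 9.264)² + (y − 49.760)² = 47.9274150921²
eq2−eq1, eq2−eq3 (x²,y² cancel):
  -33.534·x + 120.216·y = 485.446947
  -69.166·x + 128.140·y = 603.631029
det = -33.534·128.140 − 120.216·-69.166 = 4017.813096
x = (485.446947·128.140 − 120.216·603.631029) / 4017.813096 = -2.578750
y = (-33.534·603.631029 − 485.446947·-69.166) / 4017.813096 = 3.318786

x=-2.579 y=3.319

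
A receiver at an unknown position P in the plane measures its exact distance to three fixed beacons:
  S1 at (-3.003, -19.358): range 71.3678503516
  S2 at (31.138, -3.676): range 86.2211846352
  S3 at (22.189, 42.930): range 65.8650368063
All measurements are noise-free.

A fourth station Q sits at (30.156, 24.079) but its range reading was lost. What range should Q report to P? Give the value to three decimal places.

eq1: (x + 3.003)² + (y + 19.358)² = 71.3678503516²
eq2: (x − 31.138)² + (y + 3.676)² = 86.2211846352²
eq3: (x − 22.189)² + (y − 42.930)² = 65.8650368063²
eq2−eq1, eq2−eq3 (x²,y² cancel):
  -68.282·x − 31.364·y = 1741.384769
  -17.898·x + 93.212·y = 4448.138207
det = -68.282·93.212 − -31.364·-17.898 = -6926.054656
x = (1741.384769·93.212 − -31.364·4448.138207) / -6926.054656 = -43.578831
y = (-68.282·4448.138207 − 1741.384769·-17.898) / -6926.054656 = 39.352919
|P − Q| = √((-43.578831 − 30.156)² + (39.352919 − 24.079)²) = 75.300185

75.300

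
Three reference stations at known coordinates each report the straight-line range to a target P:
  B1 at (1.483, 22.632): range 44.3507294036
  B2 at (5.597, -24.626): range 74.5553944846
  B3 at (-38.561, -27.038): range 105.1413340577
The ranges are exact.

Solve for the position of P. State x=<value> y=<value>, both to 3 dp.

x=42.136 y=40.362

eq1: (x − 1.483)² + (y − 22.632)² = 44.3507294036²
eq2: (x − 5.597)² + (y + 24.626)² = 74.5553944846²
eq3: (x + 38.561)² + (y + 27.038)² = 105.1413340577²
eq3−eq2, eq3−eq1 (x²,y² cancel):
  88.316·x + 4.824·y = 3915.955401
  80.088·x + 99.340·y = 7384.115477
det = 88.316·99.340 − 4.824·80.088 = 8386.966928
x = (3915.955401·99.340 − 4.824·7384.115477) / 8386.966928 = 42.135618
y = (88.316·7384.115477 − 3915.955401·80.088) / 8386.966928 = 40.361970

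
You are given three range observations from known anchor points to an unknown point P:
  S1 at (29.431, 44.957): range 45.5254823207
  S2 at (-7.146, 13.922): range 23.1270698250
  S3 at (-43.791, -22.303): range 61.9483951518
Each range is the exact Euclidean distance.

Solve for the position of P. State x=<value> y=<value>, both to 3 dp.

eq1: (x − 29.431)² + (y − 44.957)² = 45.5254823207²
eq2: (x + 7.146)² + (y − 13.922)² = 23.1270698250²
eq3: (x + 43.791)² + (y + 22.303)² = 61.9483951518²
eq2−eq3, eq2−eq1 (x²,y² cancel):
  -73.290·x − 72.450·y = -1132.554213
  73.154·x + 62.070·y = 1104.720028
det = -73.290·62.070 − -72.450·73.154 = 750.897000
x = (-1132.554213·62.070 − -72.450·1104.720028) / 750.897000 = 12.970256
y = (-73.290·1104.720028 − -1132.554213·73.154) / 750.897000 = 2.511583

x=12.970 y=2.512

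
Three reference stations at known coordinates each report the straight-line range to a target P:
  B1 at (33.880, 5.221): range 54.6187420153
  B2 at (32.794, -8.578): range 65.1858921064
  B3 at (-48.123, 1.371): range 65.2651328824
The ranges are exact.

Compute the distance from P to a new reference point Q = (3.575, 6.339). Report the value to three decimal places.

40.890

eq1: (x − 33.880)² + (y − 5.221)² = 54.6187420153²
eq2: (x − 32.794)² + (y + 8.578)² = 65.1858921064²
eq3: (x + 48.123)² + (y − 1.371)² = 65.2651328824²
eq1−eq3, eq1−eq2 (x²,y² cancel):
  -164.006·x − 7.700·y = -133.741062
  -2.172·x − 27.598·y = -1292.078271
det = -164.006·-27.598 − -7.700·-2.172 = 4509.513188
x = (-133.741062·-27.598 − -7.700·-1292.078271) / 4509.513188 = -1.387737
y = (-164.006·-1292.078271 − -133.741062·-2.172) / 4509.513188 = 46.927039
|P − Q| = √((-1.387737 − 3.575)² + (46.927039 − 6.339)²) = 40.890313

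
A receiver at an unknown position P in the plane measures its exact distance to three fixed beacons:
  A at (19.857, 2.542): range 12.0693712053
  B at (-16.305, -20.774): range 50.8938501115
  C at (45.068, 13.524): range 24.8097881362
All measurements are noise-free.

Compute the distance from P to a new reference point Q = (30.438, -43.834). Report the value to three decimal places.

59.314

eq1: (x − 19.857)² + (y − 2.542)² = 12.0693712053²
eq2: (x + 16.305)² + (y + 20.774)² = 50.8938501115²
eq3: (x − 45.068)² + (y − 13.524)² = 24.8097881362²
eq3−eq1, eq3−eq2 (x²,y² cancel):
  -50.422·x − 21.964·y = -1343.405121
  -122.746·x − 68.596·y = -3491.269491
det = -50.422·-68.596 − -21.964·-122.746 = 762.754368
x = (-1343.405121·-68.596 − -21.964·-3491.269491) / 762.754368 = 20.281725
y = (-50.422·-3491.269491 − -1343.405121·-122.746) / 762.754368 = 14.603896
|P − Q| = √((20.281725 − 30.438)² + (14.603896 − -43.834)²) = 59.313890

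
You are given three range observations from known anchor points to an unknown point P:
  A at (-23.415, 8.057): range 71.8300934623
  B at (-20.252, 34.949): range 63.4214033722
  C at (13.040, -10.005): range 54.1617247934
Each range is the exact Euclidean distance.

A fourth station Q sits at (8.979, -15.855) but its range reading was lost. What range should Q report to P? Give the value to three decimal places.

61.282

eq1: (x + 23.415)² + (y − 8.057)² = 71.8300934623²
eq2: (x + 20.252)² + (y − 34.949)² = 63.4214033722²
eq3: (x − 13.040)² + (y + 10.005)² = 54.1617247934²
eq2−eq3, eq2−eq1 (x²,y² cancel):
  66.584·x − 89.908·y = -272.652507
  -6.326·x − 53.784·y = -2155.686552
det = 66.584·-53.784 − -89.908·-6.326 = -4149.911864
x = (-272.652507·-53.784 − -89.908·-2155.686552) / -4149.911864 = 43.169380
y = (66.584·-2155.686552 − -272.652507·-6.326) / -4149.911864 = 35.002920
|P − Q| = √((43.169380 − 8.979)² + (35.002920 − -15.855)²) = 61.282217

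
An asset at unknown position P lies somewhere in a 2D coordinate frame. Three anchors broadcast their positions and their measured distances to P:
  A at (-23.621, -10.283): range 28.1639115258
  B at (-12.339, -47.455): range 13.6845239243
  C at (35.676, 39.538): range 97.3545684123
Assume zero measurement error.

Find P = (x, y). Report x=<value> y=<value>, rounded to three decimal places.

eq1: (x + 23.621)² + (y + 10.283)² = 28.1639115258²
eq2: (x + 12.339)² + (y + 47.455)² = 13.6845239243²
eq3: (x − 35.676)² + (y − 39.538)² = 97.3545684123²
eq3−eq1, eq3−eq2 (x²,y² cancel):
  -118.594·x − 99.642·y = 6512.367388
  -96.030·x − 173.986·y = 8858.843322
det = -118.594·-173.986 − -99.642·-96.030 = 11065.074424
x = (6512.367388·-173.986 − -99.642·8858.843322) / 11065.074424 = -22.625052
y = (-118.594·8858.843322 − 6512.367388·-96.030) / 11065.074424 = -38.429296

x=-22.625 y=-38.429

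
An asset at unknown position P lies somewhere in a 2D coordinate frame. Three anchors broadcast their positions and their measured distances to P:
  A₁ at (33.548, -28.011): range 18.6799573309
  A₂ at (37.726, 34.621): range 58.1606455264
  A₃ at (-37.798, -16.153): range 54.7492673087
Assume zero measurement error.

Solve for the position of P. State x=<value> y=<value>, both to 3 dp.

x=16.839 y=-19.660

eq1: (x − 33.548)² + (y + 28.011)² = 18.6799573309²
eq2: (x − 37.726)² + (y − 34.621)² = 58.1606455264²
eq3: (x + 37.798)² + (y + 16.153)² = 54.7492673087²
eq2−eq1, eq2−eq3 (x²,y² cancel):
  -8.356·x − 125.264·y = 2321.939590
  -151.048·x − 101.548·y = -547.078087
det = -8.356·-101.548 − -125.264·-151.048 = -18072.341584
x = (2321.939590·-101.548 − -125.264·-547.078087) / -18072.341584 = 16.838853
y = (-8.356·-547.078087 − 2321.939590·-151.048) / -18072.341584 = -19.659639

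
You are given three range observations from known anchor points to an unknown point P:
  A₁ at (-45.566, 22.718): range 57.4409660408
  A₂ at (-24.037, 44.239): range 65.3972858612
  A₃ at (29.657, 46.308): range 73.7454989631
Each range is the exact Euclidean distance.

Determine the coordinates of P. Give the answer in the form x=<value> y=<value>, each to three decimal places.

x=-5.550 y=-18.491

eq1: (x + 45.566)² + (y − 22.718)² = 57.4409660408²
eq2: (x + 24.037)² + (y − 44.239)² = 65.3972858612²
eq3: (x − 29.657)² + (y − 46.308)² = 73.7454989631²
eq1−eq2, eq1−eq3 (x²,y² cancel):
  43.058·x + 43.042·y = -1034.841808
  150.446·x + 47.180·y = -1707.333405
det = 43.058·47.180 − 43.042·150.446 = -4444.020292
x = (-1034.841808·47.180 − 43.042·-1707.333405) / -4444.020292 = -5.549751
y = (43.058·-1707.333405 − -1034.841808·150.446) / -4444.020292 = -18.490791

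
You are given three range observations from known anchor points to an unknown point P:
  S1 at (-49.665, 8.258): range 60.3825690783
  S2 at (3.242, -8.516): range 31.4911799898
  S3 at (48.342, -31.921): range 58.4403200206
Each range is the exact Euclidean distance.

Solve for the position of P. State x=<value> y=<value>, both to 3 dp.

eq1: (x + 49.665)² + (y − 8.258)² = 60.3825690783²
eq2: (x − 3.242)² + (y + 8.516)² = 31.4911799898²
eq3: (x − 48.342)² + (y + 31.921)² = 58.4403200206²
eq2−eq3, eq2−eq1 (x²,y² cancel):
  90.200·x − 46.810·y = 849.289798
  -105.814·x + 33.548·y = -202.586262
det = 90.200·33.548 − -46.810·-105.814 = -1927.123740
x = (849.289798·33.548 − -46.810·-202.586262) / -1927.123740 = -9.863877
y = (90.200·-202.586262 − 849.289798·-105.814) / -1927.123740 = -37.150427

x=-9.864 y=-37.150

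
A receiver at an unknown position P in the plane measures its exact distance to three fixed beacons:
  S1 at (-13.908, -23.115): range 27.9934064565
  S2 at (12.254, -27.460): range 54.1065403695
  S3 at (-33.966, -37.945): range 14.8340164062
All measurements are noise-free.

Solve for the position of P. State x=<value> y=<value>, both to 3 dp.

x=-41.812 y=-25.356

eq1: (x + 13.908)² + (y + 23.115)² = 27.9934064565²
eq2: (x − 12.254)² + (y + 27.460)² = 54.1065403695²
eq3: (x + 33.966)² + (y + 37.945)² = 14.8340164062²
eq1−eq2, eq1−eq3 (x²,y² cancel):
  52.324·x − 8.690·y = -1967.410479
  -40.116·x − 29.660·y = 2429.359254
det = 52.324·-29.660 − -8.690·-40.116 = -1900.537880
x = (-1967.410479·-29.660 − -8.690·2429.359254) / -1900.537880 = -41.811598
y = (52.324·2429.359254 − -1967.410479·-40.116) / -1900.537880 = -25.355535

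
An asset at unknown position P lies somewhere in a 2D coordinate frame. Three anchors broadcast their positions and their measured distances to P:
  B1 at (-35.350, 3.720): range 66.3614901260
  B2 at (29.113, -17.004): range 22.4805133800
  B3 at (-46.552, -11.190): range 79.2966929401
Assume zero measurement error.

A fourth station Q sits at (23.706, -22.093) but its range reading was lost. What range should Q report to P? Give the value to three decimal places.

28.440

eq1: (x + 35.350)² + (y − 3.720)² = 66.3614901260²
eq2: (x − 29.113)² + (y + 17.004)² = 22.4805133800²
eq3: (x + 46.552)² + (y + 11.190)² = 79.2966929401²
eq1−eq3, eq1−eq2 (x²,y² cancel):
  -22.404·x − 29.820·y = -855.274236
  128.926·x − 41.448·y = 3771.715775
det = -22.404·-41.448 − -29.820·128.926 = 4773.174312
x = (-855.274236·-41.448 − -29.820·3771.715775) / 4773.174312 = 30.990272
y = (-22.404·3771.715775 − -855.274236·128.926) / 4773.174312 = 5.397994
|P − Q| = √((30.990272 − 23.706)² + (5.397994 − -22.093)²) = 28.439679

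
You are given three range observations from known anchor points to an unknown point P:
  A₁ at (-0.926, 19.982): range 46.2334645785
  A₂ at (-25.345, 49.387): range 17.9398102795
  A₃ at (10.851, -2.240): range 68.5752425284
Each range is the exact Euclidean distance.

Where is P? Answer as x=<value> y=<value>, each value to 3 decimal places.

x=-41.641 y=41.886

eq1: (x + 0.926)² + (y − 19.982)² = 46.2334645785²
eq2: (x + 25.345)² + (y − 49.387)² = 17.9398102795²
eq3: (x − 10.851)² + (y + 2.240)² = 68.5752425284²
eq1−eq3, eq1−eq2 (x²,y² cancel):
  23.554·x − 44.444·y = -2842.406640
  -48.838·x + 58.810·y = 4497.003448
det = 23.554·58.810 − -44.444·-48.838 = -785.345332
x = (-2842.406640·58.810 − -44.444·4497.003448) / -785.345332 = -41.641410
y = (23.554·4497.003448 − -2842.406640·-48.838) / -785.345332 = 41.886079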